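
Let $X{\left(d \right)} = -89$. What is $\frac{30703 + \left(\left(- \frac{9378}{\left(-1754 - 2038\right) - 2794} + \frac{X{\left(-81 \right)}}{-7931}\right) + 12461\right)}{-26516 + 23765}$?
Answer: $- \frac{1127342302948}{71847270033} \approx -15.691$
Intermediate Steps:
$\frac{30703 + \left(\left(- \frac{9378}{\left(-1754 - 2038\right) - 2794} + \frac{X{\left(-81 \right)}}{-7931}\right) + 12461\right)}{-26516 + 23765} = \frac{30703 + \left(\left(- \frac{9378}{\left(-1754 - 2038\right) - 2794} - \frac{89}{-7931}\right) + 12461\right)}{-26516 + 23765} = \frac{30703 + \left(\left(- \frac{9378}{-3792 - 2794} - - \frac{89}{7931}\right) + 12461\right)}{-2751} = \left(30703 + \left(\left(- \frac{9378}{-6586} + \frac{89}{7931}\right) + 12461\right)\right) \left(- \frac{1}{2751}\right) = \left(30703 + \left(\left(\left(-9378\right) \left(- \frac{1}{6586}\right) + \frac{89}{7931}\right) + 12461\right)\right) \left(- \frac{1}{2751}\right) = \left(30703 + \left(\left(\frac{4689}{3293} + \frac{89}{7931}\right) + 12461\right)\right) \left(- \frac{1}{2751}\right) = \left(30703 + \left(\frac{37481536}{26116783} + 12461\right)\right) \left(- \frac{1}{2751}\right) = \left(30703 + \frac{325478714499}{26116783}\right) \left(- \frac{1}{2751}\right) = \frac{1127342302948}{26116783} \left(- \frac{1}{2751}\right) = - \frac{1127342302948}{71847270033}$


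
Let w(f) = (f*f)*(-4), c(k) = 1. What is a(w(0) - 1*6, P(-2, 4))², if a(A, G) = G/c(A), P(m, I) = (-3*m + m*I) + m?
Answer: 16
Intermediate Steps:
P(m, I) = -2*m + I*m (P(m, I) = (-3*m + I*m) + m = -2*m + I*m)
w(f) = -4*f² (w(f) = f²*(-4) = -4*f²)
a(A, G) = G (a(A, G) = G/1 = G*1 = G)
a(w(0) - 1*6, P(-2, 4))² = (-2*(-2 + 4))² = (-2*2)² = (-4)² = 16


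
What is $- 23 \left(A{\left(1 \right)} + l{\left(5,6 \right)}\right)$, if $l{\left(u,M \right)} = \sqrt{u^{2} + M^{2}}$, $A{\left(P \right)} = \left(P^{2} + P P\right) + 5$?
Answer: $-161 - 23 \sqrt{61} \approx -340.64$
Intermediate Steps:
$A{\left(P \right)} = 5 + 2 P^{2}$ ($A{\left(P \right)} = \left(P^{2} + P^{2}\right) + 5 = 2 P^{2} + 5 = 5 + 2 P^{2}$)
$l{\left(u,M \right)} = \sqrt{M^{2} + u^{2}}$
$- 23 \left(A{\left(1 \right)} + l{\left(5,6 \right)}\right) = - 23 \left(\left(5 + 2 \cdot 1^{2}\right) + \sqrt{6^{2} + 5^{2}}\right) = - 23 \left(\left(5 + 2 \cdot 1\right) + \sqrt{36 + 25}\right) = - 23 \left(\left(5 + 2\right) + \sqrt{61}\right) = - 23 \left(7 + \sqrt{61}\right) = -161 - 23 \sqrt{61}$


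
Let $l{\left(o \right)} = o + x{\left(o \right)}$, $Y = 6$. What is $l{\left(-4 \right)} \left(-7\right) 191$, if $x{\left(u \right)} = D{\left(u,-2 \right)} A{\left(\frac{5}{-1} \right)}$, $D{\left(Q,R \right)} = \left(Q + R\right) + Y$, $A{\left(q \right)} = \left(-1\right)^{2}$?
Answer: $5348$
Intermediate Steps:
$A{\left(q \right)} = 1$
$D{\left(Q,R \right)} = 6 + Q + R$ ($D{\left(Q,R \right)} = \left(Q + R\right) + 6 = 6 + Q + R$)
$x{\left(u \right)} = 4 + u$ ($x{\left(u \right)} = \left(6 + u - 2\right) 1 = \left(4 + u\right) 1 = 4 + u$)
$l{\left(o \right)} = 4 + 2 o$ ($l{\left(o \right)} = o + \left(4 + o\right) = 4 + 2 o$)
$l{\left(-4 \right)} \left(-7\right) 191 = \left(4 + 2 \left(-4\right)\right) \left(-7\right) 191 = \left(4 - 8\right) \left(-7\right) 191 = \left(-4\right) \left(-7\right) 191 = 28 \cdot 191 = 5348$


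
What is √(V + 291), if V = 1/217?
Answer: 2*√3425779/217 ≈ 17.059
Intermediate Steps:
V = 1/217 ≈ 0.0046083
√(V + 291) = √(1/217 + 291) = √(63148/217) = 2*√3425779/217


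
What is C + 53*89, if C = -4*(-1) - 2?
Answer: 4719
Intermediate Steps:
C = 2 (C = 4 - 2 = 2)
C + 53*89 = 2 + 53*89 = 2 + 4717 = 4719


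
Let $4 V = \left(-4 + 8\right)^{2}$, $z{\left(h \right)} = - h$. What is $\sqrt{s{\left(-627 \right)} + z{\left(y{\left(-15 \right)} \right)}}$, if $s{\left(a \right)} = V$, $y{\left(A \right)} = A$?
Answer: $\sqrt{19} \approx 4.3589$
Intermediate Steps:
$V = 4$ ($V = \frac{\left(-4 + 8\right)^{2}}{4} = \frac{4^{2}}{4} = \frac{1}{4} \cdot 16 = 4$)
$s{\left(a \right)} = 4$
$\sqrt{s{\left(-627 \right)} + z{\left(y{\left(-15 \right)} \right)}} = \sqrt{4 - -15} = \sqrt{4 + 15} = \sqrt{19}$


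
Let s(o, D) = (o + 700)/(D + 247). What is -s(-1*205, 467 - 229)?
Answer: -99/97 ≈ -1.0206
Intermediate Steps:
s(o, D) = (700 + o)/(247 + D)
-s(-1*205, 467 - 229) = -(700 - 1*205)/(247 + (467 - 229)) = -(700 - 205)/(247 + 238) = -495/485 = -1*99/97 = -99/97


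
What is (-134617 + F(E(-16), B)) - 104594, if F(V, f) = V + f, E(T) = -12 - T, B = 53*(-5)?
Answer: -239472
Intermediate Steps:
B = -265
(-134617 + F(E(-16), B)) - 104594 = (-134617 + ((-12 - 1*(-16)) - 265)) - 104594 = (-134617 + ((-12 + 16) - 265)) - 104594 = (-134617 + (4 - 265)) - 104594 = (-134617 - 261) - 104594 = -134878 - 104594 = -239472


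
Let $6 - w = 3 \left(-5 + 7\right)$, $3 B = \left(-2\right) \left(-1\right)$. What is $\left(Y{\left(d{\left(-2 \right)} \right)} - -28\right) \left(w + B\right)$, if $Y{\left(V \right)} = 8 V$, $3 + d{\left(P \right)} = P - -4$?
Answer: $\frac{40}{3} \approx 13.333$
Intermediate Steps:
$d{\left(P \right)} = 1 + P$ ($d{\left(P \right)} = -3 + \left(P - -4\right) = -3 + \left(P + 4\right) = -3 + \left(4 + P\right) = 1 + P$)
$B = \frac{2}{3}$ ($B = \frac{\left(-2\right) \left(-1\right)}{3} = \frac{1}{3} \cdot 2 = \frac{2}{3} \approx 0.66667$)
$w = 0$ ($w = 6 - 3 \left(-5 + 7\right) = 6 - 3 \cdot 2 = 6 - 6 = 0$)
$\left(Y{\left(d{\left(-2 \right)} \right)} - -28\right) \left(w + B\right) = \left(8 \left(1 - 2\right) - -28\right) \left(0 + \frac{2}{3}\right) = \left(8 \left(-1\right) + 28\right) \frac{2}{3} = \left(-8 + 28\right) \frac{2}{3} = 20 \cdot \frac{2}{3} = \frac{40}{3}$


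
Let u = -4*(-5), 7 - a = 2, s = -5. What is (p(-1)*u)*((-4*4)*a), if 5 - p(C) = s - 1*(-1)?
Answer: -14400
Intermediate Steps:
p(C) = 9 (p(C) = 5 - (-5 - 1*(-1)) = 5 - (-5 + 1) = 5 - 1*(-4) = 5 + 4 = 9)
a = 5 (a = 7 - 1*2 = 7 - 2 = 5)
u = 20
(p(-1)*u)*((-4*4)*a) = (9*20)*(-4*4*5) = 180*(-16*5) = 180*(-80) = -14400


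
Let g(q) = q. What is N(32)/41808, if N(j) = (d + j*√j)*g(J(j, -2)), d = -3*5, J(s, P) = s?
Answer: -10/871 + 256*√2/2613 ≈ 0.12707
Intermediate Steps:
d = -15
N(j) = j*(-15 + j^(3/2)) (N(j) = (-15 + j*√j)*j = (-15 + j^(3/2))*j = j*(-15 + j^(3/2)))
N(32)/41808 = (32*(-15 + 32^(3/2)))/41808 = (32*(-15 + 128*√2))*(1/41808) = (-480 + 4096*√2)*(1/41808) = -10/871 + 256*√2/2613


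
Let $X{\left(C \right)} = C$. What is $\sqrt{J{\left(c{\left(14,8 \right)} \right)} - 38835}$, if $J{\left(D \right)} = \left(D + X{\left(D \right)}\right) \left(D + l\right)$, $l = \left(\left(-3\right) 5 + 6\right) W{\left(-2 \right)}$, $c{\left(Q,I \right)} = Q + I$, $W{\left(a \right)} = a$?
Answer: $5 i \sqrt{1483} \approx 192.55 i$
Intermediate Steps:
$c{\left(Q,I \right)} = I + Q$
$l = 18$ ($l = \left(\left(-3\right) 5 + 6\right) \left(-2\right) = \left(-15 + 6\right) \left(-2\right) = \left(-9\right) \left(-2\right) = 18$)
$J{\left(D \right)} = 2 D \left(18 + D\right)$ ($J{\left(D \right)} = \left(D + D\right) \left(D + 18\right) = 2 D \left(18 + D\right)$)
$\sqrt{J{\left(c{\left(14,8 \right)} \right)} - 38835} = \sqrt{2 \left(8 + 14\right) \left(18 + \left(8 + 14\right)\right) - 38835} = \sqrt{2 \cdot 22 \left(18 + 22\right) - 38835} = \sqrt{2 \cdot 22 \cdot 40 - 38835} = \sqrt{1760 - 38835} = \sqrt{-37075} = 5 i \sqrt{1483}$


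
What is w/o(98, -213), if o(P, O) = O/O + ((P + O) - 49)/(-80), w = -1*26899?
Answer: -537980/61 ≈ -8819.3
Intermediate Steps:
w = -26899
o(P, O) = 129/80 - O/80 - P/80 (o(P, O) = 1 + ((O + P) - 49)*(-1/80) = 1 + (-49 + O + P)*(-1/80) = 1 + (49/80 - O/80 - P/80) = 129/80 - O/80 - P/80)
w/o(98, -213) = -26899/(129/80 - 1/80*(-213) - 1/80*98) = -26899/(129/80 + 213/80 - 49/40) = -26899/61/20 = -26899*20/61 = -537980/61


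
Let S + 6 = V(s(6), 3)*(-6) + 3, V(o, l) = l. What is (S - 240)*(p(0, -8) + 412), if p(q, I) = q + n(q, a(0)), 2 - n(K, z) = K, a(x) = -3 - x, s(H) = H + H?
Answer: -108054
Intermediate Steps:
s(H) = 2*H
n(K, z) = 2 - K
S = -21 (S = -6 + (3*(-6) + 3) = -6 + (-18 + 3) = -6 - 15 = -21)
p(q, I) = 2 (p(q, I) = q + (2 - q) = 2)
(S - 240)*(p(0, -8) + 412) = (-21 - 240)*(2 + 412) = -261*414 = -108054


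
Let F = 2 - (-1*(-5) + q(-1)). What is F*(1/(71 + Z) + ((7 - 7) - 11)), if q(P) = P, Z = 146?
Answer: 4772/217 ≈ 21.991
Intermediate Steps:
F = -2 (F = 2 - (-1*(-5) - 1) = 2 - (5 - 1) = 2 - 1*4 = 2 - 4 = -2)
F*(1/(71 + Z) + ((7 - 7) - 11)) = -2*(1/(71 + 146) + ((7 - 7) - 11)) = -2*(1/217 + (0 - 11)) = -2*(1/217 - 11) = -2*(-2386/217) = 4772/217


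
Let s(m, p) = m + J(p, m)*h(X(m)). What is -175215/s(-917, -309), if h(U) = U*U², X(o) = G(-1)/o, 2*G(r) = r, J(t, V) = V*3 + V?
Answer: 294672732270/1542190427 ≈ 191.07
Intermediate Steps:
J(t, V) = 4*V (J(t, V) = 3*V + V = 4*V)
G(r) = r/2
X(o) = -1/(2*o) (X(o) = ((½)*(-1))/o = -1/(2*o))
h(U) = U³
s(m, p) = m - 1/(2*m²) (s(m, p) = m + (4*m)*(-1/(2*m))³ = m + (4*m)*(-1/(8*m³)) = m - 1/(2*m²))
-175215/s(-917, -309) = -175215/(-917 - ½/(-917)²) = -175215/(-917 - ½*1/840889) = -175215/(-917 - 1/1681778) = -175215/(-1542190427/1681778) = -175215*(-1681778/1542190427) = 294672732270/1542190427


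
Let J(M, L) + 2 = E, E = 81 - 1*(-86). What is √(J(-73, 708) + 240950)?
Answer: 83*√35 ≈ 491.03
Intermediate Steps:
E = 167 (E = 81 + 86 = 167)
J(M, L) = 165 (J(M, L) = -2 + 167 = 165)
√(J(-73, 708) + 240950) = √(165 + 240950) = √241115 = 83*√35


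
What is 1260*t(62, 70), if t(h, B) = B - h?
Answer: 10080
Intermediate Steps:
1260*t(62, 70) = 1260*(70 - 1*62) = 1260*(70 - 62) = 1260*8 = 10080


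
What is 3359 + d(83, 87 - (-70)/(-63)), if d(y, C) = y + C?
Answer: 31751/9 ≈ 3527.9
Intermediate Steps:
d(y, C) = C + y
3359 + d(83, 87 - (-70)/(-63)) = 3359 + ((87 - (-70)/(-63)) + 83) = 3359 + ((87 - (-70)*(-1)/63) + 83) = 3359 + ((87 - 1*10/9) + 83) = 3359 + ((87 - 10/9) + 83) = 3359 + (773/9 + 83) = 3359 + 1520/9 = 31751/9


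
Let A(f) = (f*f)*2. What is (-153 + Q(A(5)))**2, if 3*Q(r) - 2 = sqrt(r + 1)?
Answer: (457 - sqrt(51))**2/9 ≈ 22486.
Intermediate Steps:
A(f) = 2*f**2 (A(f) = f**2*2 = 2*f**2)
Q(r) = 2/3 + sqrt(1 + r)/3 (Q(r) = 2/3 + sqrt(r + 1)/3 = 2/3 + sqrt(1 + r)/3)
(-153 + Q(A(5)))**2 = (-153 + (2/3 + sqrt(1 + 2*5**2)/3))**2 = (-153 + (2/3 + sqrt(1 + 2*25)/3))**2 = (-153 + (2/3 + sqrt(1 + 50)/3))**2 = (-153 + (2/3 + sqrt(51)/3))**2 = (-457/3 + sqrt(51)/3)**2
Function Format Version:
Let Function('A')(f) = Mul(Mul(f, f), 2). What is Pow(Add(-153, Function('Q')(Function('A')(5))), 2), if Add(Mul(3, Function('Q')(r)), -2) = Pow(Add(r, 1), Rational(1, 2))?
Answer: Mul(Rational(1, 9), Pow(Add(457, Mul(-1, Pow(51, Rational(1, 2)))), 2)) ≈ 22486.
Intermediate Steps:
Function('A')(f) = Mul(2, Pow(f, 2)) (Function('A')(f) = Mul(Pow(f, 2), 2) = Mul(2, Pow(f, 2)))
Function('Q')(r) = Add(Rational(2, 3), Mul(Rational(1, 3), Pow(Add(1, r), Rational(1, 2)))) (Function('Q')(r) = Add(Rational(2, 3), Mul(Rational(1, 3), Pow(Add(r, 1), Rational(1, 2)))) = Add(Rational(2, 3), Mul(Rational(1, 3), Pow(Add(1, r), Rational(1, 2)))))
Pow(Add(-153, Function('Q')(Function('A')(5))), 2) = Pow(Add(-153, Add(Rational(2, 3), Mul(Rational(1, 3), Pow(Add(1, Mul(2, Pow(5, 2))), Rational(1, 2))))), 2) = Pow(Add(-153, Add(Rational(2, 3), Mul(Rational(1, 3), Pow(Add(1, Mul(2, 25)), Rational(1, 2))))), 2) = Pow(Add(-153, Add(Rational(2, 3), Mul(Rational(1, 3), Pow(Add(1, 50), Rational(1, 2))))), 2) = Pow(Add(-153, Add(Rational(2, 3), Mul(Rational(1, 3), Pow(51, Rational(1, 2))))), 2) = Pow(Add(Rational(-457, 3), Mul(Rational(1, 3), Pow(51, Rational(1, 2)))), 2)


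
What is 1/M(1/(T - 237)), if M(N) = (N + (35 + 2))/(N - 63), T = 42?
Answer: -6143/3607 ≈ -1.7031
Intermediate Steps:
M(N) = (37 + N)/(-63 + N) (M(N) = (N + 37)/(-63 + N) = (37 + N)/(-63 + N))
1/M(1/(T - 237)) = 1/((37 + 1/(42 - 237))/(-63 + 1/(42 - 237))) = 1/((37 + 1/(-195))/(-63 + 1/(-195))) = 1/((37 - 1/195)/(-63 - 1/195)) = 1/((7214/195)/(-12286/195)) = 1/(-195/12286*7214/195) = 1/(-3607/6143) = -6143/3607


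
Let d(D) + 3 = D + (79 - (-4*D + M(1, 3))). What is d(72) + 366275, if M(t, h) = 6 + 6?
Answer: 366699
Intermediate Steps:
M(t, h) = 12
d(D) = 64 + 5*D (d(D) = -3 + (D + (79 - (-4*D + 12))) = -3 + (D + (79 - (12 - 4*D))) = -3 + (D + (79 + (-12 + 4*D))) = -3 + (D + (67 + 4*D)) = -3 + (67 + 5*D) = 64 + 5*D)
d(72) + 366275 = (64 + 5*72) + 366275 = (64 + 360) + 366275 = 424 + 366275 = 366699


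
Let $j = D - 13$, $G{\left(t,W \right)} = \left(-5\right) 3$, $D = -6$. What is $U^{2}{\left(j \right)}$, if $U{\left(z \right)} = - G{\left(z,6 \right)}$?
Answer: $225$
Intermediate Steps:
$G{\left(t,W \right)} = -15$
$j = -19$ ($j = -6 - 13 = -19$)
$U{\left(z \right)} = 15$ ($U{\left(z \right)} = \left(-1\right) \left(-15\right) = 15$)
$U^{2}{\left(j \right)} = 15^{2} = 225$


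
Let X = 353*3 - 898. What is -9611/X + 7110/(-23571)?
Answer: -3614057/60237 ≈ -59.997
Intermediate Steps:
X = 161 (X = 1059 - 898 = 161)
-9611/X + 7110/(-23571) = -9611/161 + 7110/(-23571) = -9611*1/161 + 7110*(-1/23571) = -1373/23 - 790/2619 = -3614057/60237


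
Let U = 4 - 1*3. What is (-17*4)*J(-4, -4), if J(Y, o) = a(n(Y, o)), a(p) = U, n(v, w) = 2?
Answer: -68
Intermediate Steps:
U = 1 (U = 4 - 3 = 1)
a(p) = 1
J(Y, o) = 1
(-17*4)*J(-4, -4) = -17*4*1 = -68*1 = -68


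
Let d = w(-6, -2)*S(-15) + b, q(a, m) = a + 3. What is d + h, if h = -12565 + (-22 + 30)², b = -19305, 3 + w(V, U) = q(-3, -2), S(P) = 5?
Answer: -31821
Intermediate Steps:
q(a, m) = 3 + a
w(V, U) = -3 (w(V, U) = -3 + (3 - 3) = -3 + 0 = -3)
d = -19320 (d = -3*5 - 19305 = -15 - 19305 = -19320)
h = -12501 (h = -12565 + 8² = -12565 + 64 = -12501)
d + h = -19320 - 12501 = -31821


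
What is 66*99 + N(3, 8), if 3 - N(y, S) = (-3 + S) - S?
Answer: 6540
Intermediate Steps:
N(y, S) = 6 (N(y, S) = 3 - ((-3 + S) - S) = 3 - 1*(-3) = 3 + 3 = 6)
66*99 + N(3, 8) = 66*99 + 6 = 6534 + 6 = 6540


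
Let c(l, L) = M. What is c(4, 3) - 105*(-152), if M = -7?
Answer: 15953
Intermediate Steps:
c(l, L) = -7
c(4, 3) - 105*(-152) = -7 - 105*(-152) = -7 + 15960 = 15953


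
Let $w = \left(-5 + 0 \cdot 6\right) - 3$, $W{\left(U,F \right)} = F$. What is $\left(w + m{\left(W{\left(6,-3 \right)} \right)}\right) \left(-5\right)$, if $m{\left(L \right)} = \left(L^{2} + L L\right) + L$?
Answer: $-35$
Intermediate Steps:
$m{\left(L \right)} = L + 2 L^{2}$ ($m{\left(L \right)} = \left(L^{2} + L^{2}\right) + L = 2 L^{2} + L = L + 2 L^{2}$)
$w = -8$ ($w = \left(-5 + 0\right) - 3 = -5 - 3 = -8$)
$\left(w + m{\left(W{\left(6,-3 \right)} \right)}\right) \left(-5\right) = \left(-8 - 3 \left(1 + 2 \left(-3\right)\right)\right) \left(-5\right) = \left(-8 - 3 \left(1 - 6\right)\right) \left(-5\right) = \left(-8 - -15\right) \left(-5\right) = \left(-8 + 15\right) \left(-5\right) = 7 \left(-5\right) = -35$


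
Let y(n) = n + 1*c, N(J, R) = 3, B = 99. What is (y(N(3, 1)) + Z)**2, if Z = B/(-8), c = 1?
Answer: 4489/64 ≈ 70.141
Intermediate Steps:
y(n) = 1 + n (y(n) = n + 1*1 = n + 1 = 1 + n)
Z = -99/8 (Z = 99/(-8) = 99*(-1/8) = -99/8 ≈ -12.375)
(y(N(3, 1)) + Z)**2 = ((1 + 3) - 99/8)**2 = (4 - 99/8)**2 = (-67/8)**2 = 4489/64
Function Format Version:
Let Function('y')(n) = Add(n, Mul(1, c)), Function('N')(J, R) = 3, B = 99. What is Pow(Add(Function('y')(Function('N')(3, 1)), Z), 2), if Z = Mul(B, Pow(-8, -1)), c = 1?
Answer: Rational(4489, 64) ≈ 70.141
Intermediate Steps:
Function('y')(n) = Add(1, n) (Function('y')(n) = Add(n, Mul(1, 1)) = Add(n, 1) = Add(1, n))
Z = Rational(-99, 8) (Z = Mul(99, Pow(-8, -1)) = Mul(99, Rational(-1, 8)) = Rational(-99, 8) ≈ -12.375)
Pow(Add(Function('y')(Function('N')(3, 1)), Z), 2) = Pow(Add(Add(1, 3), Rational(-99, 8)), 2) = Pow(Add(4, Rational(-99, 8)), 2) = Pow(Rational(-67, 8), 2) = Rational(4489, 64)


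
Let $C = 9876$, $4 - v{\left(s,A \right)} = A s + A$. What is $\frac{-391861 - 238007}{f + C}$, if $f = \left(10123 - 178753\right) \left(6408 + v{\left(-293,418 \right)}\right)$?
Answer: $\frac{52489}{1805295747} \approx 2.9075 \cdot 10^{-5}$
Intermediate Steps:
$v{\left(s,A \right)} = 4 - A - A s$ ($v{\left(s,A \right)} = 4 - \left(A s + A\right) = 4 - \left(A + A s\right) = 4 - A - A s$)
$f = -21663558840$ ($f = \left(10123 - 178753\right) \left(6408 - \left(414 - 122474\right)\right) = - 168630 \left(6408 + \left(4 - 418 + 122474\right)\right) = - 168630 \left(6408 + 122060\right) = \left(-168630\right) 128468 = -21663558840$)
$\frac{-391861 - 238007}{f + C} = \frac{-391861 - 238007}{-21663558840 + 9876} = - \frac{629868}{-21663548964} = \left(-629868\right) \left(- \frac{1}{21663548964}\right) = \frac{52489}{1805295747}$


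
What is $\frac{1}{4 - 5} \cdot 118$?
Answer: $-118$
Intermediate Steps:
$\frac{1}{4 - 5} \cdot 118 = \frac{1}{-1} \cdot 118 = \left(-1\right) 118 = -118$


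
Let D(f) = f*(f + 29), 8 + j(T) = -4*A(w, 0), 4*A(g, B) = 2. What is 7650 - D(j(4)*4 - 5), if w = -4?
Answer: 6930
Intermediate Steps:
A(g, B) = ½ (A(g, B) = (¼)*2 = ½)
j(T) = -10 (j(T) = -8 - 4*½ = -8 - 2 = -10)
D(f) = f*(29 + f)
7650 - D(j(4)*4 - 5) = 7650 - (-10*4 - 5)*(29 + (-10*4 - 5)) = 7650 - (-40 - 5)*(29 + (-40 - 5)) = 7650 - (-45)*(29 - 45) = 7650 - (-45)*(-16) = 7650 - 1*720 = 7650 - 720 = 6930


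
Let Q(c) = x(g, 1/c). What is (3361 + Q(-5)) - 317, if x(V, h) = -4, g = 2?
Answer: 3040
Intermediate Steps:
Q(c) = -4
(3361 + Q(-5)) - 317 = (3361 - 4) - 317 = 3357 - 317 = 3040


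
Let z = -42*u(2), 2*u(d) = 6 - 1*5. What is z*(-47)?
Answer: 987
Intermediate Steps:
u(d) = ½ (u(d) = (6 - 1*5)/2 = (6 - 5)/2 = (½)*1 = ½)
z = -21 (z = -42*½ = -21)
z*(-47) = -21*(-47) = 987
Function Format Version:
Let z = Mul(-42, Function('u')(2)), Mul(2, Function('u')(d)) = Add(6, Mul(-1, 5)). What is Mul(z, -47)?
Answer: 987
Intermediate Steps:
Function('u')(d) = Rational(1, 2) (Function('u')(d) = Mul(Rational(1, 2), Add(6, Mul(-1, 5))) = Mul(Rational(1, 2), Add(6, -5)) = Mul(Rational(1, 2), 1) = Rational(1, 2))
z = -21 (z = Mul(-42, Rational(1, 2)) = -21)
Mul(z, -47) = Mul(-21, -47) = 987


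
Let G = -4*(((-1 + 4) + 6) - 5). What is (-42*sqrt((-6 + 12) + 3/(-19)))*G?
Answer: 672*sqrt(2109)/19 ≈ 1624.3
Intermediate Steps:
G = -16 (G = -4*((3 + 6) - 5) = -4*(9 - 5) = -4*4 = -16)
(-42*sqrt((-6 + 12) + 3/(-19)))*G = -42*sqrt((-6 + 12) + 3/(-19))*(-16) = -42*sqrt(6 + 3*(-1/19))*(-16) = -42*sqrt(6 - 3/19)*(-16) = -42*sqrt(2109)/19*(-16) = 672*sqrt(2109)/19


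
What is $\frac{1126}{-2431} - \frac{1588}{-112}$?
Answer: $\frac{933579}{68068} \approx 13.715$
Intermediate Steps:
$\frac{1126}{-2431} - \frac{1588}{-112} = 1126 \left(- \frac{1}{2431}\right) - - \frac{397}{28} = - \frac{1126}{2431} + \frac{397}{28} = \frac{933579}{68068}$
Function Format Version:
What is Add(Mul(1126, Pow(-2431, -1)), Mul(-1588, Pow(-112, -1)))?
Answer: Rational(933579, 68068) ≈ 13.715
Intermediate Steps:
Add(Mul(1126, Pow(-2431, -1)), Mul(-1588, Pow(-112, -1))) = Add(Mul(1126, Rational(-1, 2431)), Mul(-1588, Rational(-1, 112))) = Add(Rational(-1126, 2431), Rational(397, 28)) = Rational(933579, 68068)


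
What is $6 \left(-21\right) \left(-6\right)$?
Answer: $756$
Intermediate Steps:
$6 \left(-21\right) \left(-6\right) = \left(-126\right) \left(-6\right) = 756$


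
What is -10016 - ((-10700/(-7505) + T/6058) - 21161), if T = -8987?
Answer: 101342656777/9093058 ≈ 11145.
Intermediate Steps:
-10016 - ((-10700/(-7505) + T/6058) - 21161) = -10016 - ((-10700/(-7505) - 8987/6058) - 21161) = -10016 - ((-10700*(-1/7505) - 8987*1/6058) - 21161) = -10016 - ((2140/1501 - 8987/6058) - 21161) = -10016 - (-525367/9093058 - 21161) = -10016 - 1*(-192418725705/9093058) = -10016 + 192418725705/9093058 = 101342656777/9093058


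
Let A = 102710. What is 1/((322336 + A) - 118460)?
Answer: 1/306586 ≈ 3.2617e-6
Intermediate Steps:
1/((322336 + A) - 118460) = 1/((322336 + 102710) - 118460) = 1/(425046 - 118460) = 1/306586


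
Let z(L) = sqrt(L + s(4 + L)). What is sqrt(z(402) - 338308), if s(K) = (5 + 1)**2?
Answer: sqrt(-338308 + sqrt(438)) ≈ 581.62*I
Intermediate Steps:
s(K) = 36 (s(K) = 6**2 = 36)
z(L) = sqrt(36 + L) (z(L) = sqrt(L + 36) = sqrt(36 + L))
sqrt(z(402) - 338308) = sqrt(sqrt(36 + 402) - 338308) = sqrt(sqrt(438) - 338308) = sqrt(-338308 + sqrt(438))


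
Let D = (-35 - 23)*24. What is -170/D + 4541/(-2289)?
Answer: -988657/531048 ≈ -1.8617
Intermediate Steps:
D = -1392 (D = -58*24 = -1392)
-170/D + 4541/(-2289) = -170/(-1392) + 4541/(-2289) = -170*(-1/1392) + 4541*(-1/2289) = 85/696 - 4541/2289 = -988657/531048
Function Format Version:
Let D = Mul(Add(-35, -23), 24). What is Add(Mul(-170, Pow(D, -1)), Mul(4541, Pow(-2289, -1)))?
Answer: Rational(-988657, 531048) ≈ -1.8617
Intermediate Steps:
D = -1392 (D = Mul(-58, 24) = -1392)
Add(Mul(-170, Pow(D, -1)), Mul(4541, Pow(-2289, -1))) = Add(Mul(-170, Pow(-1392, -1)), Mul(4541, Pow(-2289, -1))) = Add(Mul(-170, Rational(-1, 1392)), Mul(4541, Rational(-1, 2289))) = Add(Rational(85, 696), Rational(-4541, 2289)) = Rational(-988657, 531048)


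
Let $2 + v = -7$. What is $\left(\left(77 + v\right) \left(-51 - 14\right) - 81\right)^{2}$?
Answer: $20259001$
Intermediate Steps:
$v = -9$ ($v = -2 - 7 = -9$)
$\left(\left(77 + v\right) \left(-51 - 14\right) - 81\right)^{2} = \left(\left(77 - 9\right) \left(-51 - 14\right) - 81\right)^{2} = \left(68 \left(-65\right) - 81\right)^{2} = \left(-4420 - 81\right)^{2} = \left(-4501\right)^{2} = 20259001$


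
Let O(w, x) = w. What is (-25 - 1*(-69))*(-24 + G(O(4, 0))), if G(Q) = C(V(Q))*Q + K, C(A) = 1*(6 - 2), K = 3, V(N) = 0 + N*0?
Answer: -220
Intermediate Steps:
V(N) = 0 (V(N) = 0 + 0 = 0)
C(A) = 4 (C(A) = 1*4 = 4)
G(Q) = 3 + 4*Q (G(Q) = 4*Q + 3 = 3 + 4*Q)
(-25 - 1*(-69))*(-24 + G(O(4, 0))) = (-25 - 1*(-69))*(-24 + (3 + 4*4)) = (-25 + 69)*(-24 + (3 + 16)) = 44*(-24 + 19) = 44*(-5) = -220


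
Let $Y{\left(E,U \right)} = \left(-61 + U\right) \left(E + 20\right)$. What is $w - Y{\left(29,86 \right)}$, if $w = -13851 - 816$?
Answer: $-15892$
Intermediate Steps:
$Y{\left(E,U \right)} = \left(-61 + U\right) \left(20 + E\right)$
$w = -14667$ ($w = -13851 - 816 = -14667$)
$w - Y{\left(29,86 \right)} = -14667 - \left(-1220 - 1769 + 20 \cdot 86 + 29 \cdot 86\right) = -14667 - \left(-1220 - 1769 + 1720 + 2494\right) = -14667 - 1225 = -15892$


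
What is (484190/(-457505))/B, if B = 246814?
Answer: -48419/11291863907 ≈ -4.2880e-6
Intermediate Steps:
(484190/(-457505))/B = (484190/(-457505))/246814 = (484190*(-1/457505))*(1/246814) = -96838/91501*1/246814 = -48419/11291863907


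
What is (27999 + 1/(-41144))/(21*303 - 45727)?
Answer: -1151990855/1619592416 ≈ -0.71128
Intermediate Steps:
(27999 + 1/(-41144))/(21*303 - 45727) = (27999 - 1/41144)/(6363 - 45727) = (1151990855/41144)/(-39364) = (1151990855/41144)*(-1/39364) = -1151990855/1619592416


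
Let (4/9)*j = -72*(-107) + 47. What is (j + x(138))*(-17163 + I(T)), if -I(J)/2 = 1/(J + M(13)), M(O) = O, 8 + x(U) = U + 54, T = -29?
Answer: -9679174985/32 ≈ -3.0247e+8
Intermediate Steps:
x(U) = 46 + U (x(U) = -8 + (U + 54) = -8 + (54 + U) = 46 + U)
I(J) = -2/(13 + J) (I(J) = -2/(J + 13) = -2/(13 + J))
j = 69759/4 (j = 9*(-72*(-107) + 47)/4 = 9*(7704 + 47)/4 = (9/4)*7751 = 69759/4 ≈ 17440.)
(j + x(138))*(-17163 + I(T)) = (69759/4 + (46 + 138))*(-17163 - 2/(13 - 29)) = (69759/4 + 184)*(-17163 - 2/(-16)) = 70495*(-17163 - 2*(-1/16))/4 = 70495*(-17163 + 1/8)/4 = (70495/4)*(-137303/8) = -9679174985/32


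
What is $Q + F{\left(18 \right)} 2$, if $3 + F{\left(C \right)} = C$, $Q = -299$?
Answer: $-269$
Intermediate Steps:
$F{\left(C \right)} = -3 + C$
$Q + F{\left(18 \right)} 2 = -299 + \left(-3 + 18\right) 2 = -299 + 15 \cdot 2 = -299 + 30 = -269$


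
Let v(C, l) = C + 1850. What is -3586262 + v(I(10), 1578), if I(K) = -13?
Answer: -3584425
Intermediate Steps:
v(C, l) = 1850 + C
-3586262 + v(I(10), 1578) = -3586262 + (1850 - 13) = -3586262 + 1837 = -3584425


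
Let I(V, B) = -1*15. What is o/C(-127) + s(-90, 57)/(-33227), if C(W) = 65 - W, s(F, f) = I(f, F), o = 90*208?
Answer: 6479295/66454 ≈ 97.500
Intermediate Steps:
o = 18720
I(V, B) = -15
s(F, f) = -15
o/C(-127) + s(-90, 57)/(-33227) = 18720/(65 - 1*(-127)) - 15/(-33227) = 18720/(65 + 127) - 15*(-1/33227) = 18720/192 + 15/33227 = 18720*(1/192) + 15/33227 = 195/2 + 15/33227 = 6479295/66454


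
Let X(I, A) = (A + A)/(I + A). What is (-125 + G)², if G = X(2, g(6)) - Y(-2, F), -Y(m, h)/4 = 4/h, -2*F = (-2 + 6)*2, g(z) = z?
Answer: 65025/4 ≈ 16256.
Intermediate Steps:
F = -4 (F = -(-2 + 6)*2/2 = -2*2 = -½*8 = -4)
X(I, A) = 2*A/(A + I) (X(I, A) = (2*A)/(A + I) = 2*A/(A + I))
Y(m, h) = -16/h
G = -5/2 (G = 2*6/(6 + 2) - (-16)/(-4) = 2*6/8 - (-16)*(-1)/4 = 2*6*(⅛) - 1*4 = 3/2 - 4 = -5/2 ≈ -2.5000)
(-125 + G)² = (-125 - 5/2)² = (-255/2)² = 65025/4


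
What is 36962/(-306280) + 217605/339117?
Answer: 9018936141/17310792460 ≈ 0.52100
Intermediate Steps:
36962/(-306280) + 217605/339117 = 36962*(-1/306280) + 217605*(1/339117) = -18481/153140 + 72535/113039 = 9018936141/17310792460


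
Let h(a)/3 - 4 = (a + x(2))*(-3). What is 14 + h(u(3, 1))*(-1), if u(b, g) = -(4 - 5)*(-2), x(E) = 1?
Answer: -7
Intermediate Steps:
u(b, g) = -2 (u(b, g) = -(-1)*(-2) = -1*2 = -2)
h(a) = 3 - 9*a (h(a) = 12 + 3*((a + 1)*(-3)) = 12 + 3*((1 + a)*(-3)) = 12 + 3*(-3 - 3*a) = 12 + (-9 - 9*a) = 3 - 9*a)
14 + h(u(3, 1))*(-1) = 14 + (3 - 9*(-2))*(-1) = 14 + (3 + 18)*(-1) = 14 + 21*(-1) = 14 - 21 = -7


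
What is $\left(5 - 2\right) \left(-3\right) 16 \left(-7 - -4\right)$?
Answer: $432$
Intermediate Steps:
$\left(5 - 2\right) \left(-3\right) 16 \left(-7 - -4\right) = 3 \left(-3\right) 16 \left(-7 + 4\right) = \left(-9\right) 16 \left(-3\right) = \left(-144\right) \left(-3\right) = 432$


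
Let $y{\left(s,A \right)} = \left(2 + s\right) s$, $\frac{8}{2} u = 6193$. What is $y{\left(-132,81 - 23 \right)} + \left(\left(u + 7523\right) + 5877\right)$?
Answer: $\frac{128433}{4} \approx 32108.0$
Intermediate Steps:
$u = \frac{6193}{4}$ ($u = \frac{1}{4} \cdot 6193 = \frac{6193}{4} \approx 1548.3$)
$y{\left(s,A \right)} = s \left(2 + s\right)$
$y{\left(-132,81 - 23 \right)} + \left(\left(u + 7523\right) + 5877\right) = - 132 \left(2 - 132\right) + \left(\left(\frac{6193}{4} + 7523\right) + 5877\right) = \left(-132\right) \left(-130\right) + \left(\frac{36285}{4} + 5877\right) = 17160 + \frac{59793}{4} = \frac{128433}{4}$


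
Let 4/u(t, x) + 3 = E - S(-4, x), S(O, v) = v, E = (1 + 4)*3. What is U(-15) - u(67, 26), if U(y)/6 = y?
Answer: -628/7 ≈ -89.714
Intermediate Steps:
E = 15 (E = 5*3 = 15)
u(t, x) = 4/(12 - x) (u(t, x) = 4/(-3 + (15 - x)) = 4/(12 - x))
U(y) = 6*y
U(-15) - u(67, 26) = 6*(-15) - (-4)/(-12 + 26) = -90 - (-4)/14 = -90 - 1*(-2/7) = -90 + 2/7 = -628/7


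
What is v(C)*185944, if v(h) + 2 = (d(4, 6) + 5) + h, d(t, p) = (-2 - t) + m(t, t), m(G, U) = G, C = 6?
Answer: 1301608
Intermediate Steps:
d(t, p) = -2 (d(t, p) = (-2 - t) + t = -2)
v(h) = 1 + h (v(h) = -2 + ((-2 + 5) + h) = -2 + (3 + h) = 1 + h)
v(C)*185944 = (1 + 6)*185944 = 7*185944 = 1301608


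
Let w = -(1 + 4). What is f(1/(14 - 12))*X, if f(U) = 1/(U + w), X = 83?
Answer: -166/9 ≈ -18.444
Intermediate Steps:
w = -5 (w = -1*5 = -5)
f(U) = 1/(-5 + U) (f(U) = 1/(U - 5) = 1/(-5 + U))
f(1/(14 - 12))*X = 83/(-5 + 1/(14 - 12)) = 83/(-5 + 1/2) = 83/(-5 + ½) = 83/(-9/2) = -2/9*83 = -166/9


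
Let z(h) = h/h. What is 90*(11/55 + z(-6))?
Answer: 108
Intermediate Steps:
z(h) = 1
90*(11/55 + z(-6)) = 90*(11/55 + 1) = 90*(11*(1/55) + 1) = 90*(1/5 + 1) = 90*(6/5) = 108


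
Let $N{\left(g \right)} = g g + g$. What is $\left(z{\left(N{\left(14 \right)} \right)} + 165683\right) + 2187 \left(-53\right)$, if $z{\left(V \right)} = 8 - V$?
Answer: $49570$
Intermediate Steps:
$N{\left(g \right)} = g + g^{2}$ ($N{\left(g \right)} = g^{2} + g = g + g^{2}$)
$\left(z{\left(N{\left(14 \right)} \right)} + 165683\right) + 2187 \left(-53\right) = \left(\left(8 - 14 \left(1 + 14\right)\right) + 165683\right) + 2187 \left(-53\right) = \left(\left(8 - 14 \cdot 15\right) + 165683\right) - 115911 = \left(\left(8 - 210\right) + 165683\right) - 115911 = \left(-202 + 165683\right) - 115911 = 165481 - 115911 = 49570$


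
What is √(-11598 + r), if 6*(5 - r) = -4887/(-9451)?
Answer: I*√4142042798530/18902 ≈ 107.67*I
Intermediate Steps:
r = 92881/18902 (r = 5 - (-1629)/(2*(-9451)) = 5 - (-1629)*(-1)/(2*9451) = 5 - ⅙*4887/9451 = 5 - 1629/18902 = 92881/18902 ≈ 4.9138)
√(-11598 + r) = √(-11598 + 92881/18902) = √(-219132515/18902) = I*√4142042798530/18902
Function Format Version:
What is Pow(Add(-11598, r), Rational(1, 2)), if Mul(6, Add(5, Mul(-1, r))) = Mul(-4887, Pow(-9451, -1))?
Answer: Mul(Rational(1, 18902), I, Pow(4142042798530, Rational(1, 2))) ≈ Mul(107.67, I)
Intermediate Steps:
r = Rational(92881, 18902) (r = Add(5, Mul(Rational(-1, 6), Mul(-4887, Pow(-9451, -1)))) = Add(5, Mul(Rational(-1, 6), Mul(-4887, Rational(-1, 9451)))) = Add(5, Mul(Rational(-1, 6), Rational(4887, 9451))) = Add(5, Rational(-1629, 18902)) = Rational(92881, 18902) ≈ 4.9138)
Pow(Add(-11598, r), Rational(1, 2)) = Pow(Add(-11598, Rational(92881, 18902)), Rational(1, 2)) = Pow(Rational(-219132515, 18902), Rational(1, 2)) = Mul(Rational(1, 18902), I, Pow(4142042798530, Rational(1, 2)))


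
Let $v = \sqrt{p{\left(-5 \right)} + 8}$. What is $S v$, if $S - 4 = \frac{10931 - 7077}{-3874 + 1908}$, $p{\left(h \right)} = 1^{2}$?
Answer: $\frac{6015}{983} \approx 6.119$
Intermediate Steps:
$p{\left(h \right)} = 1$
$S = \frac{2005}{983}$ ($S = 4 + \frac{10931 - 7077}{-3874 + 1908} = 4 + \frac{3854}{-1966} = 4 + 3854 \left(- \frac{1}{1966}\right) = 4 - \frac{1927}{983} = \frac{2005}{983} \approx 2.0397$)
$v = 3$ ($v = \sqrt{1 + 8} = \sqrt{9} = 3$)
$S v = \frac{2005}{983} \cdot 3 = \frac{6015}{983}$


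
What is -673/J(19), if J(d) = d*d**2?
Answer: -673/6859 ≈ -0.098119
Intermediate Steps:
J(d) = d**3
-673/J(19) = -673/(19**3) = -673/6859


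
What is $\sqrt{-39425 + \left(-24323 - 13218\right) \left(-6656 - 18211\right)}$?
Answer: $\sqrt{933492622} \approx 30553.0$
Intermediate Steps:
$\sqrt{-39425 + \left(-24323 - 13218\right) \left(-6656 - 18211\right)} = \sqrt{-39425 - -933532047} = \sqrt{-39425 + 933532047} = \sqrt{933492622}$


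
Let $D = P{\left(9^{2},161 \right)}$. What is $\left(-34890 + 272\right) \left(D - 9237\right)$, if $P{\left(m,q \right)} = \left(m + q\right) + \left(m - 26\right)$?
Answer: $309484920$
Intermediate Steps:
$P{\left(m,q \right)} = -26 + q + 2 m$ ($P{\left(m,q \right)} = \left(m + q\right) + \left(m - 26\right) = \left(m + q\right) + \left(-26 + m\right) = -26 + q + 2 m$)
$D = 297$ ($D = -26 + 161 + 2 \cdot 9^{2} = -26 + 161 + 2 \cdot 81 = -26 + 161 + 162 = 297$)
$\left(-34890 + 272\right) \left(D - 9237\right) = \left(-34890 + 272\right) \left(297 - 9237\right) = \left(-34618\right) \left(-8940\right) = 309484920$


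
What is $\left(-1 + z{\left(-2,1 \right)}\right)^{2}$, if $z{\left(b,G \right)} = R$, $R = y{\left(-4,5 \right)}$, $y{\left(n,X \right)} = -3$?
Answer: $16$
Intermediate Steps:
$R = -3$
$z{\left(b,G \right)} = -3$
$\left(-1 + z{\left(-2,1 \right)}\right)^{2} = \left(-1 - 3\right)^{2} = \left(-4\right)^{2} = 16$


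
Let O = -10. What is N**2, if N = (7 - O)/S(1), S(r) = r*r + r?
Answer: 289/4 ≈ 72.250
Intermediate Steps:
S(r) = r + r**2 (S(r) = r**2 + r = r + r**2)
N = 17/2 (N = (7 - 1*(-10))/((1*(1 + 1))) = (7 + 10)/((1*2)) = 17/2 ≈ 8.5000)
N**2 = (17/2)**2 = 289/4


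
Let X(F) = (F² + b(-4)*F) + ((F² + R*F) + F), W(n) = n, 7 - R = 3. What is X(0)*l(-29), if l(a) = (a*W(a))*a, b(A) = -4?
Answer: 0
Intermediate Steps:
R = 4 (R = 7 - 1*3 = 7 - 3 = 4)
l(a) = a³ (l(a) = (a*a)*a = a²*a = a³)
X(F) = F + 2*F² (X(F) = (F² - 4*F) + ((F² + 4*F) + F) = (F² - 4*F) + (F² + 5*F) = F + 2*F²)
X(0)*l(-29) = (0*(1 + 2*0))*(-29)³ = (0*(1 + 0))*(-24389) = (0*1)*(-24389) = 0*(-24389) = 0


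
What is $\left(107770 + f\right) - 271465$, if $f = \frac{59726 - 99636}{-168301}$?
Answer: $- \frac{27549992285}{168301} \approx -1.6369 \cdot 10^{5}$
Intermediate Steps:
$f = \frac{39910}{168301}$ ($f = \left(-39910\right) \left(- \frac{1}{168301}\right) = \frac{39910}{168301} \approx 0.23713$)
$\left(107770 + f\right) - 271465 = \left(107770 + \frac{39910}{168301}\right) - 271465 = \frac{18137838680}{168301} - 271465 = - \frac{27549992285}{168301}$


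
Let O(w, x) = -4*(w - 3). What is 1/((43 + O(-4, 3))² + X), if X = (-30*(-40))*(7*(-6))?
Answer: -1/45359 ≈ -2.2046e-5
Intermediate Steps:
O(w, x) = 12 - 4*w (O(w, x) = -4*(-3 + w) = 12 - 4*w)
X = -50400 (X = 1200*(-42) = -50400)
1/((43 + O(-4, 3))² + X) = 1/((43 + (12 - 4*(-4)))² - 50400) = 1/((43 + (12 + 16))² - 50400) = 1/((43 + 28)² - 50400) = 1/(71² - 50400) = 1/(5041 - 50400) = 1/(-45359) = -1/45359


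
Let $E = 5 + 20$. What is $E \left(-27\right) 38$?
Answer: $-25650$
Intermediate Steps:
$E = 25$
$E \left(-27\right) 38 = 25 \left(-27\right) 38 = \left(-675\right) 38 = -25650$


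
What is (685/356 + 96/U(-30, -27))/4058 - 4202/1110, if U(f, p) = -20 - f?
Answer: -606585701/160355928 ≈ -3.7827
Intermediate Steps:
(685/356 + 96/U(-30, -27))/4058 - 4202/1110 = (685/356 + 96/(-20 - 1*(-30)))/4058 - 4202/1110 = (685*(1/356) + 96/(-20 + 30))*(1/4058) - 4202*1/1110 = (685/356 + 96/10)*(1/4058) - 2101/555 = (685/356 + 96*(⅒))*(1/4058) - 2101/555 = (685/356 + 48/5)*(1/4058) - 2101/555 = (20513/1780)*(1/4058) - 2101/555 = 20513/7223240 - 2101/555 = -606585701/160355928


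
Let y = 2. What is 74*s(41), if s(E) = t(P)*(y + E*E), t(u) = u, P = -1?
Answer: -124542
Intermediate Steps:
s(E) = -2 - E² (s(E) = -(2 + E*E) = -(2 + E²) = -2 - E²)
74*s(41) = 74*(-2 - 1*41²) = 74*(-2 - 1*1681) = 74*(-2 - 1681) = 74*(-1683) = -124542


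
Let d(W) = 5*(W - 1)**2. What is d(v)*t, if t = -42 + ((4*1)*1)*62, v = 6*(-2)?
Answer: 174070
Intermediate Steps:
v = -12
d(W) = 5*(-1 + W)**2
t = 206 (t = -42 + (4*1)*62 = -42 + 4*62 = -42 + 248 = 206)
d(v)*t = (5*(-1 - 12)**2)*206 = (5*(-13)**2)*206 = (5*169)*206 = 845*206 = 174070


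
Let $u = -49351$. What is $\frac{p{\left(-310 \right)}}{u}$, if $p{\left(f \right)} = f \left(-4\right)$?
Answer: $- \frac{1240}{49351} \approx -0.025126$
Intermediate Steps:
$p{\left(f \right)} = - 4 f$
$\frac{p{\left(-310 \right)}}{u} = \frac{\left(-4\right) \left(-310\right)}{-49351} = 1240 \left(- \frac{1}{49351}\right) = - \frac{1240}{49351}$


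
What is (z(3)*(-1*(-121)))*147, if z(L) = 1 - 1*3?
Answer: -35574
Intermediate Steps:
z(L) = -2 (z(L) = 1 - 3 = -2)
(z(3)*(-1*(-121)))*147 = -(-2)*(-121)*147 = -2*121*147 = -242*147 = -35574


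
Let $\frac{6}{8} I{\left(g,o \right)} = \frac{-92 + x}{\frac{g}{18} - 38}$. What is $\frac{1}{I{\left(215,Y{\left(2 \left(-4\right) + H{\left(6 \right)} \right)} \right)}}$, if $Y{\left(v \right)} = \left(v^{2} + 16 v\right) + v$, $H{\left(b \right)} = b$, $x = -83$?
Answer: $\frac{67}{600} \approx 0.11167$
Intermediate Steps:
$Y{\left(v \right)} = v^{2} + 17 v$
$I{\left(g,o \right)} = - \frac{700}{3 \left(-38 + \frac{g}{18}\right)}$ ($I{\left(g,o \right)} = \frac{4 \frac{-92 - 83}{\frac{g}{18} - 38}}{3} = \frac{4 \left(- \frac{175}{g \frac{1}{18} - 38}\right)}{3} = \frac{4 \left(- \frac{175}{\frac{g}{18} - 38}\right)}{3} = \frac{4 \left(- \frac{175}{-38 + \frac{g}{18}}\right)}{3} = - \frac{700}{3 \left(-38 + \frac{g}{18}\right)}$)
$\frac{1}{I{\left(215,Y{\left(2 \left(-4\right) + H{\left(6 \right)} \right)} \right)}} = \frac{1}{\left(-4200\right) \frac{1}{-684 + 215}} = \frac{1}{\left(-4200\right) \frac{1}{-469}} = \frac{1}{\left(-4200\right) \left(- \frac{1}{469}\right)} = \frac{1}{\frac{600}{67}} = \frac{67}{600}$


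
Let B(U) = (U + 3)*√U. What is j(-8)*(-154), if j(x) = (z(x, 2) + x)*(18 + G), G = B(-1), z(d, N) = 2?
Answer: 16632 + 1848*I ≈ 16632.0 + 1848.0*I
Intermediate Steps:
B(U) = √U*(3 + U) (B(U) = (3 + U)*√U = √U*(3 + U))
G = 2*I (G = √(-1)*(3 - 1) = I*2 = 2*I ≈ 2.0*I)
j(x) = (2 + x)*(18 + 2*I)
j(-8)*(-154) = (36 + 4*I + 2*(-8)*(9 + I))*(-154) = (36 + 4*I + (-144 - 16*I))*(-154) = (-108 - 12*I)*(-154) = 16632 + 1848*I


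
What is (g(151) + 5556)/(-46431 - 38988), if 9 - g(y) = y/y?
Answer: -5564/85419 ≈ -0.065138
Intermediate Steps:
g(y) = 8 (g(y) = 9 - y/y = 9 - 1*1 = 9 - 1 = 8)
(g(151) + 5556)/(-46431 - 38988) = (8 + 5556)/(-46431 - 38988) = 5564/(-85419) = 5564*(-1/85419) = -5564/85419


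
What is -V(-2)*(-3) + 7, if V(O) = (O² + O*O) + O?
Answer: 25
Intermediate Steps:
V(O) = O + 2*O² (V(O) = (O² + O²) + O = 2*O² + O = O + 2*O²)
-V(-2)*(-3) + 7 = -(-2)*(1 + 2*(-2))*(-3) + 7 = -(-2)*(1 - 4)*(-3) + 7 = -(-2)*(-3)*(-3) + 7 = -1*6*(-3) + 7 = -6*(-3) + 7 = 18 + 7 = 25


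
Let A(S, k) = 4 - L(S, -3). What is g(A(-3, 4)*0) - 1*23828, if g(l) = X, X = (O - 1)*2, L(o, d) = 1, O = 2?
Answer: -23826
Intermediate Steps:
A(S, k) = 3 (A(S, k) = 4 - 1*1 = 4 - 1 = 3)
X = 2 (X = (2 - 1)*2 = 1*2 = 2)
g(l) = 2
g(A(-3, 4)*0) - 1*23828 = 2 - 1*23828 = 2 - 23828 = -23826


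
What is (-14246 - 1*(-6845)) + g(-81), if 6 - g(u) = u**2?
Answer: -13956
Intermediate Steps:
g(u) = 6 - u**2
(-14246 - 1*(-6845)) + g(-81) = (-14246 - 1*(-6845)) + (6 - 1*(-81)**2) = (-14246 + 6845) + (6 - 1*6561) = -7401 + (6 - 6561) = -7401 - 6555 = -13956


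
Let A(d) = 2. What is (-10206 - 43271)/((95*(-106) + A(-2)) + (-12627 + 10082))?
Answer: 53477/12613 ≈ 4.2398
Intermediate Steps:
(-10206 - 43271)/((95*(-106) + A(-2)) + (-12627 + 10082)) = (-10206 - 43271)/((95*(-106) + 2) + (-12627 + 10082)) = -53477/((-10070 + 2) - 2545) = -53477/(-10068 - 2545) = -53477/(-12613) = -53477*(-1/12613) = 53477/12613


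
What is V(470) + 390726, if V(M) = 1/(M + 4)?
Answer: 185204125/474 ≈ 3.9073e+5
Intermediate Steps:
V(M) = 1/(4 + M)
V(470) + 390726 = 1/(4 + 470) + 390726 = 1/474 + 390726 = 185204125/474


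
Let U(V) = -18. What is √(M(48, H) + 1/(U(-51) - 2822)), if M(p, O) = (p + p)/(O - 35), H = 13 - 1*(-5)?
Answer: I*√3290969990/24140 ≈ 2.3764*I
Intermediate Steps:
H = 18 (H = 13 + 5 = 18)
M(p, O) = 2*p/(-35 + O) (M(p, O) = (2*p)/(-35 + O) = 2*p/(-35 + O))
√(M(48, H) + 1/(U(-51) - 2822)) = √(2*48/(-35 + 18) + 1/(-18 - 2822)) = √(2*48/(-17) + 1/(-2840)) = √(2*48*(-1/17) - 1/2840) = √(-96/17 - 1/2840) = √(-272657/48280) = I*√3290969990/24140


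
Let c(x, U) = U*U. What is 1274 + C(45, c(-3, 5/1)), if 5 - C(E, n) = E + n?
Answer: 1209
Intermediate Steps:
c(x, U) = U²
C(E, n) = 5 - E - n (C(E, n) = 5 - (E + n) = 5 + (-E - n) = 5 - E - n)
1274 + C(45, c(-3, 5/1)) = 1274 + (5 - 1*45 - (5/1)²) = 1274 + (5 - 45 - (5*1)²) = 1274 + (5 - 45 - 1*5²) = 1274 + (5 - 45 - 1*25) = 1274 + (5 - 45 - 25) = 1274 - 65 = 1209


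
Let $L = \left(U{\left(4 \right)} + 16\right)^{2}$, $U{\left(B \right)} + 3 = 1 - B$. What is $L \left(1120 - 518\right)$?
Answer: $60200$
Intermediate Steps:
$U{\left(B \right)} = -2 - B$ ($U{\left(B \right)} = -3 - \left(-1 + B\right) = -2 - B$)
$L = 100$ ($L = \left(\left(-2 - 4\right) + 16\right)^{2} = \left(-6 + 16\right)^{2} = 10^{2} = 100$)
$L \left(1120 - 518\right) = 100 \left(1120 - 518\right) = 100 \cdot 602 = 60200$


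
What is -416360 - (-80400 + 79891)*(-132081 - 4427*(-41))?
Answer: 24741474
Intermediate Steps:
-416360 - (-80400 + 79891)*(-132081 - 4427*(-41)) = -416360 - (-509)*(-132081 + 181507) = -416360 - (-509)*49426 = -416360 - 1*(-25157834) = -416360 + 25157834 = 24741474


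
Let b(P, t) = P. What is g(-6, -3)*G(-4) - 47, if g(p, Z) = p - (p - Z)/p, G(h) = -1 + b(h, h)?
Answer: -29/2 ≈ -14.500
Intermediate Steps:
G(h) = -1 + h
g(p, Z) = p - (p - Z)/p
g(-6, -3)*G(-4) - 47 = (-1 - 6 - 3/(-6))*(-1 - 4) - 47 = (-1 - 6 - 3*(-⅙))*(-5) - 47 = (-1 - 6 + ½)*(-5) - 47 = -13/2*(-5) - 47 = 65/2 - 47 = -29/2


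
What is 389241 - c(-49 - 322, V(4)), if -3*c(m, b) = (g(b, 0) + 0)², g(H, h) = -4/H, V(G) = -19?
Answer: 421548019/1083 ≈ 3.8924e+5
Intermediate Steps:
c(m, b) = -16/(3*b²) (c(m, b) = -(-4/b + 0)²/3 = -16/b²/3 = -16/(3*b²))
389241 - c(-49 - 322, V(4)) = 389241 - (-16)/(3*(-19)²) = 389241 - (-16)/(3*361) = 389241 - 1*(-16/1083) = 389241 + 16/1083 = 421548019/1083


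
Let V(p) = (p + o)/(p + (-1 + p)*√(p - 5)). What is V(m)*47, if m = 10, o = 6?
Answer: -1504/61 + 6768*√5/305 ≈ 24.963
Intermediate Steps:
V(p) = (6 + p)/(p + √(-5 + p)*(-1 + p)) (V(p) = (p + 6)/(p + (-1 + p)*√(p - 5)) = (6 + p)/(p + (-1 + p)*√(-5 + p)) = (6 + p)/(p + √(-5 + p)*(-1 + p)))
V(m)*47 = ((6 + 10)/(10 - √(-5 + 10) + 10*√(-5 + 10)))*47 = (16/(10 - √5 + 10*√5))*47 = (16/(10 + 9*√5))*47 = 752/(10 + 9*√5)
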